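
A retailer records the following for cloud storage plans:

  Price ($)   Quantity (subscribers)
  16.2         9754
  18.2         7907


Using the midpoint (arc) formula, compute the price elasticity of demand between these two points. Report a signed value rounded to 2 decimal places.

%ΔQ = (7907 − 9754) / [(9754 + 7907)/2] = -1847/8830.5 = -0.209161…
%ΔP = (18.2 − 16.2) / [(16.2 + 18.2)/2] = 2/17.2 = 0.116279…
Arc Ed = %ΔQ / %ΔP = (-1847/8830.5) / (2/17.2) = -1.7987…

-1.80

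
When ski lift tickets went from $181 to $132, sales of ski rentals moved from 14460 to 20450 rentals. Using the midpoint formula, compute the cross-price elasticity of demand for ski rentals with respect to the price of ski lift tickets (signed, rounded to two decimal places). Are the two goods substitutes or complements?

-1.10; complements

%ΔQ_{ski rentals} = (20450 − 14460)/avg = 5990/17455 = 0.343168…
%ΔP_{ski lift tickets} = (132 − 181)/avg = -49/156.5 = -0.313099…
E_cross = (5990/17455) / (-49/156.5) = -1.0960…
E_cross < 0 ⇒ the goods are complements.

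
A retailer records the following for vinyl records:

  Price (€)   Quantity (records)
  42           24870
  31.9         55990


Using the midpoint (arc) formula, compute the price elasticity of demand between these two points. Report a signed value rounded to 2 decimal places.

-2.82

%ΔQ = (55990 − 24870) / [(24870 + 55990)/2] = 31120/40430 = 0.769725…
%ΔP = (31.9 − 42) / [(42 + 31.9)/2] = -10.1/36.95 = -0.273342…
Arc Ed = %ΔQ / %ΔP = (31120/40430) / (-10.1/36.95) = -2.8159…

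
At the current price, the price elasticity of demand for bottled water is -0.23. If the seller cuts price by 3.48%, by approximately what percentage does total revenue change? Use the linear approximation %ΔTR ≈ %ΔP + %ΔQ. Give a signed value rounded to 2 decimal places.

-2.68%

%ΔQ ≈ Ed × %ΔP = (-0.23) × (-3.48%) = +0.8004%
%ΔTR ≈ %ΔP + %ΔQ = (-3.48%) + (+0.8004%) = -2.6796%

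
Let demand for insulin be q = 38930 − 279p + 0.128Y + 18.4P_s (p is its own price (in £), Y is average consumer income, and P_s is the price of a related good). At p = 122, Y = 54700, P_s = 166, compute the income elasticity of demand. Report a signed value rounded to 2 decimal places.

0.47

At the given values, q = 38930 − 279(122) + 0.128(54700) + 18.4(166) = 14948.
∂q/∂Y = 0.128.
E = (0.128) × (54700/14948) = 0.4683…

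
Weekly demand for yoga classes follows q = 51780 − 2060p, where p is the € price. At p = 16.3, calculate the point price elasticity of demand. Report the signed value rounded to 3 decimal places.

dq/dp = −2060. At p = 16.3, q = 51780 − 2060(16.3) = 18202.
Ed = (dq/dp)·(p/q) = −2060 × (16.3/18202) = -1.84474…

-1.845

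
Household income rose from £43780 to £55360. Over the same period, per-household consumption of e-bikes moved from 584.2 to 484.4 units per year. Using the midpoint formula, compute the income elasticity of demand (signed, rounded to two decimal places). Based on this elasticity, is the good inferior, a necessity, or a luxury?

%ΔQ = (484.4 − 584.2)/[( 584.2 + 484.4)/2] = -99.8/534.3 = -0.186786…
%ΔIncome = (55360 − 43780)/[( 43780 + 55360)/2] = 11580/49570 = 0.233609…
E_income = (-99.8/534.3) / (11580/49570) = -0.7995…
E_income < 0 ⇒ inferior good.

-0.80; inferior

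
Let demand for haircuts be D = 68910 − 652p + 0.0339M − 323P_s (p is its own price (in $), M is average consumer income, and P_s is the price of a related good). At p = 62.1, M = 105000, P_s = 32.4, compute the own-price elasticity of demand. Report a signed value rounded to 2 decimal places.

-1.88

At the given values, D = 68910 − 652(62.1) + 0.0339(105000) − 323(32.4) = 21515.1.
∂D/∂p = −652.
E = (-652) × (62.1/21515.1) = -1.8818…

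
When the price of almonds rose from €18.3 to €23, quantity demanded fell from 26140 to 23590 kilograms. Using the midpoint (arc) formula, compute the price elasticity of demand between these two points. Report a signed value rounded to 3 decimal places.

%ΔQ = (23590 − 26140) / [(26140 + 23590)/2] = -2550/24865 = -0.102553…
%ΔP = (23 − 18.3) / [(18.3 + 23)/2] = 4.7/20.65 = 0.227602…
Arc Ed = %ΔQ / %ΔP = (-2550/24865) / (4.7/20.65) = -0.45058…

-0.451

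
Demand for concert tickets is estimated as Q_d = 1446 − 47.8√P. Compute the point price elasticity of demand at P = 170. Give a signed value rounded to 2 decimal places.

-0.38

dQ_d/dP = −47.8/(2√P) = -1.83305. At P = 170, Q_d = 822.764.
Ed = (dQ_d/dP)·(P/Q_d) = (-1.83305) × (170/822.764) = -0.3787…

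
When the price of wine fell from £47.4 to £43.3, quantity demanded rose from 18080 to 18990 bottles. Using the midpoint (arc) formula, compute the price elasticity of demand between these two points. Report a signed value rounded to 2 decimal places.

%ΔQ = (18990 − 18080) / [(18080 + 18990)/2] = 910/18535 = 0.049096…
%ΔP = (43.3 − 47.4) / [(47.4 + 43.3)/2] = -4.1/45.35 = -0.090407…
Arc Ed = %ΔQ / %ΔP = (910/18535) / (-4.1/45.35) = -0.5430…

-0.54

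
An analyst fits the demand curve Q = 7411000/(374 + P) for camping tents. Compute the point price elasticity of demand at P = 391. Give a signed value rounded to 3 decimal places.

-0.511

dQ/dP = −7411000/(374 + P)² = -12.6635. At P = 391, Q = 9687.58.
Ed = (dQ/dP)·(P/Q) = (-12.6635) × (391/9687.58) = -0.51111…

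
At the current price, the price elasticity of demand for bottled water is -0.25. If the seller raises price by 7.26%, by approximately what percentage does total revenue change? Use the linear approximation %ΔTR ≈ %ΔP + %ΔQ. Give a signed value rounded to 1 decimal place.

%ΔQ ≈ Ed × %ΔP = (-0.25) × (+7.26%) = -1.8150%
%ΔTR ≈ %ΔP + %ΔQ = (+7.26%) + (-1.8150%) = +5.4450%

+5.4%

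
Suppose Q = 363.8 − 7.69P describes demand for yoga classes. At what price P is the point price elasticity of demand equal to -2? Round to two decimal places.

Ed = −7.69P/(363.8 − 7.69P). Set this equal to -2:
7.69P = 2·(363.8 − 7.69P) ⇒ 7.69P(1 + 2) = 2·363.8
P = 2·363.8 / (7.69·3) = 31.5387…

31.54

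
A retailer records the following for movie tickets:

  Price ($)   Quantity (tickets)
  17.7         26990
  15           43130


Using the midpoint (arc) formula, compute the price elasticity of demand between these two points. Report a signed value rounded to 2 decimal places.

-2.79

%ΔQ = (43130 − 26990) / [(26990 + 43130)/2] = 16140/35060 = 0.460353…
%ΔP = (15 − 17.7) / [(17.7 + 15)/2] = -2.7/16.35 = -0.165137…
Arc Ed = %ΔQ / %ΔP = (16140/35060) / (-2.7/16.35) = -2.7876…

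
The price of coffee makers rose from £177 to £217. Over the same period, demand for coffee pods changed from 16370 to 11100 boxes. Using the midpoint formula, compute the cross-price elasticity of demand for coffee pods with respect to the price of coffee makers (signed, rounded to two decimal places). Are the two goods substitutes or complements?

-1.89; complements

%ΔQ_{coffee pods} = (11100 − 16370)/avg = -5270/13735 = -0.383691…
%ΔP_{coffee makers} = (217 − 177)/avg = 40/197 = 0.203045…
E_cross = (-5270/13735) / (40/197) = -1.8896…
E_cross < 0 ⇒ the goods are complements.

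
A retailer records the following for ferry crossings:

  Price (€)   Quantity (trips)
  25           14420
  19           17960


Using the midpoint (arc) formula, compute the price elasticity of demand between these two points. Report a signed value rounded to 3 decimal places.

%ΔQ = (17960 − 14420) / [(14420 + 17960)/2] = 3540/16190 = 0.218653…
%ΔP = (19 − 25) / [(25 + 19)/2] = -6/22 = -0.272727…
Arc Ed = %ΔQ / %ΔP = (3540/16190) / (-6/22) = -0.80172…

-0.802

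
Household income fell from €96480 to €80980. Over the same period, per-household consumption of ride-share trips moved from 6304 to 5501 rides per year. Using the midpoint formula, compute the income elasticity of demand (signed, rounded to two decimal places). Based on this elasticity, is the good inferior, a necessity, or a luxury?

%ΔQ = (5501 − 6304)/[( 6304 + 5501)/2] = -803/5902.5 = -0.136044…
%ΔIncome = (80980 − 96480)/[( 96480 + 80980)/2] = -15500/88730 = -0.174687…
E_income = (-803/5902.5) / (-15500/88730) = 0.7787…
0 < E_income < 1 ⇒ normal good, necessity.

0.78; necessity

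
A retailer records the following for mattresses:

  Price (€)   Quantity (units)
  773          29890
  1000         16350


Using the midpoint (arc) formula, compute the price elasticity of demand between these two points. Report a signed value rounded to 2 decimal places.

-2.29

%ΔQ = (16350 − 29890) / [(29890 + 16350)/2] = -13540/23120 = -0.585640…
%ΔP = (1000 − 773) / [(773 + 1000)/2] = 227/886.5 = 0.256063…
Arc Ed = %ΔQ / %ΔP = (-13540/23120) / (227/886.5) = -2.2870…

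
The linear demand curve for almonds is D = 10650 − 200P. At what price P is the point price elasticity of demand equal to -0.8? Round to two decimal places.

Ed = −200P/(10650 − 200P). Set this equal to -0.8:
200P = 0.8·(10650 − 200P) ⇒ 200P(1 + 0.8) = 0.8·10650
P = 0.8·10650 / (200·1.8) = 23.6666…

23.67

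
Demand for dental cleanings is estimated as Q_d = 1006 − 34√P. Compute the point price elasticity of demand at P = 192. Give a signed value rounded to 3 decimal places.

dQ_d/dP = −34/(2√P) = -1.22687. At P = 192, Q_d = 534.882.
Ed = (dQ_d/dP)·(P/Q_d) = (-1.22687) × (192/534.882) = -0.44039…

-0.440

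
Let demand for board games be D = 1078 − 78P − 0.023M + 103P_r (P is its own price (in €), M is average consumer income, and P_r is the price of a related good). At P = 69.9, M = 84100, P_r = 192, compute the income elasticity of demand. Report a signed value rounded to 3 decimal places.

At the given values, D = 1078 − 78(69.9) − 0.023(84100) + 103(192) = 13467.5.
∂D/∂M = -0.023.
E = (-0.023) × (84100/13467.5) = -0.14362…

-0.144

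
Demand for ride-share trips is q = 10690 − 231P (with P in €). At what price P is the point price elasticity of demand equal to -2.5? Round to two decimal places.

Ed = −231P/(10690 − 231P). Set this equal to -2.5:
231P = 2.5·(10690 − 231P) ⇒ 231P(1 + 2.5) = 2.5·10690
P = 2.5·10690 / (231·3.5) = 33.0550…

33.06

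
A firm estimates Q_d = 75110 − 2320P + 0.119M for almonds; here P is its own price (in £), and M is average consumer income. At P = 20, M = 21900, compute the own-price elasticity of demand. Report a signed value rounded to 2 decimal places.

-1.48

At the given values, Q_d = 75110 − 2320(20) + 0.119(21900) = 31316.1.
∂Q_d/∂P = −2320.
E = (-2320) × (20/31316.1) = -1.4816…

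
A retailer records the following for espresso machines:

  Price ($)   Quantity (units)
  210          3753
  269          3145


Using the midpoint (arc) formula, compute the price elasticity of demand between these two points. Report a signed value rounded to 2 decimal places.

%ΔQ = (3145 − 3753) / [(3753 + 3145)/2] = -608/3449 = -0.176282…
%ΔP = (269 − 210) / [(210 + 269)/2] = 59/239.5 = 0.246346…
Arc Ed = %ΔQ / %ΔP = (-608/3449) / (59/239.5) = -0.7155…

-0.72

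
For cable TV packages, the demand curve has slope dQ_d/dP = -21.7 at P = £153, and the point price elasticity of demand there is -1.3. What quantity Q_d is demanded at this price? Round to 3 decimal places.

Ed = (dQ_d/dP)·(P/Q_d) ⇒ Q_d = (dQ_d/dP)·P/Ed = (-21.7)·153/(-1.3) = 2553.92307…

2553.923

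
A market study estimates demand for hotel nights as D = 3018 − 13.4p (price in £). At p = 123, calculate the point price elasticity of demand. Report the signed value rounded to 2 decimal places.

dD/dp = −13.4. At p = 123, D = 3018 − 13.4(123) = 1369.8.
Ed = (dD/dp)·(p/D) = −13.4 × (123/1369.8) = -1.2032…

-1.20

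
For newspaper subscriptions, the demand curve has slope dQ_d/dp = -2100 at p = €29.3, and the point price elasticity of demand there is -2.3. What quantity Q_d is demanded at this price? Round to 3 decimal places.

26752.174

Ed = (dQ_d/dp)·(p/Q_d) ⇒ Q_d = (dQ_d/dp)·p/Ed = (-2100)·29.3/(-2.3) = 26752.17391…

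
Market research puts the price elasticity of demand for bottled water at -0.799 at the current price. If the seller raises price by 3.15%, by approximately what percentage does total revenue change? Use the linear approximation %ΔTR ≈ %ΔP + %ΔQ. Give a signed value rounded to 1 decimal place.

%ΔQ ≈ Ed × %ΔP = (-0.799) × (+3.15%) = -2.5169%
%ΔTR ≈ %ΔP + %ΔQ = (+3.15%) + (-2.5169%) = +0.6332%

+0.6%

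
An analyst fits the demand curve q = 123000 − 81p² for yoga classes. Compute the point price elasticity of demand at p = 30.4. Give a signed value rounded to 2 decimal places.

dq/dp = −2·81·p = -4924.8. At p = 30.4, q = 48143.04.
Ed = (dq/dp)·(p/q) = (-4924.8) × (30.4/48143.04) = -3.1097…

-3.11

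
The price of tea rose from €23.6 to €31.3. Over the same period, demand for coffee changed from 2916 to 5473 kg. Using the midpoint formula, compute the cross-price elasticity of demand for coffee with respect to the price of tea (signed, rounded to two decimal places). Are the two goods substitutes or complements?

%ΔQ_{coffee} = (5473 − 2916)/avg = 2557/4194.5 = 0.609607…
%ΔP_{tea} = (31.3 − 23.6)/avg = 7.7/27.45 = 0.280510…
E_cross = (2557/4194.5) / (7.7/27.45) = 2.1732…
E_cross > 0 ⇒ the goods are substitutes.

2.17; substitutes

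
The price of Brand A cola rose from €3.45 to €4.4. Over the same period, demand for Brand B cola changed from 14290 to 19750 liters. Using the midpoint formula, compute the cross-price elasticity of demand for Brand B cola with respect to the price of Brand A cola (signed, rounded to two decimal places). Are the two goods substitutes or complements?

%ΔQ_{Brand B cola} = (19750 − 14290)/avg = 5460/17020 = 0.320799…
%ΔP_{Brand A cola} = (4.4 − 3.45)/avg = 0.95/3.925 = 0.242038…
E_cross = (5460/17020) / (0.95/3.925) = 1.3254…
E_cross > 0 ⇒ the goods are substitutes.

1.33; substitutes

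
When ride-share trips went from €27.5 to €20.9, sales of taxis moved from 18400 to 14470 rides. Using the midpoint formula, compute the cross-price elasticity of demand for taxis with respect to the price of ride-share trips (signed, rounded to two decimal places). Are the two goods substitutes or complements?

%ΔQ_{taxis} = (14470 − 18400)/avg = -3930/16435 = -0.239123…
%ΔP_{ride-share trips} = (20.9 − 27.5)/avg = -6.6/24.2 = -0.272727…
E_cross = (-3930/16435) / (-6.6/24.2) = 0.8767…
E_cross > 0 ⇒ the goods are substitutes.

0.88; substitutes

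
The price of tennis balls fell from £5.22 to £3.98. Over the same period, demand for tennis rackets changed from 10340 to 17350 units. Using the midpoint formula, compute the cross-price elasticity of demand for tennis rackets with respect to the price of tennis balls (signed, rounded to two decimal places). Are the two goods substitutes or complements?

-1.88; complements

%ΔQ_{tennis rackets} = (17350 − 10340)/avg = 7010/13845 = 0.506319…
%ΔP_{tennis balls} = (3.98 − 5.22)/avg = -1.24/4.6 = -0.269565…
E_cross = (7010/13845) / (-1.24/4.6) = -1.8782…
E_cross < 0 ⇒ the goods are complements.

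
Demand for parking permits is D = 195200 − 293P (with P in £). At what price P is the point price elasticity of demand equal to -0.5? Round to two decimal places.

222.07

Ed = −293P/(195200 − 293P). Set this equal to -0.5:
293P = 0.5·(195200 − 293P) ⇒ 293P(1 + 0.5) = 0.5·195200
P = 0.5·195200 / (293·1.5) = 222.0705…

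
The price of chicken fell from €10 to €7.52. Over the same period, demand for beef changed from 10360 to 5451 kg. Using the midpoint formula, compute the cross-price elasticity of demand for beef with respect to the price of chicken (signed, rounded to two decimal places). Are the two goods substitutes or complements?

%ΔQ_{beef} = (5451 − 10360)/avg = -4909/7905.5 = -0.620960…
%ΔP_{chicken} = (7.52 − 10)/avg = -2.48/8.76 = -0.283105…
E_cross = (-4909/7905.5) / (-2.48/8.76) = 2.1933…
E_cross > 0 ⇒ the goods are substitutes.

2.19; substitutes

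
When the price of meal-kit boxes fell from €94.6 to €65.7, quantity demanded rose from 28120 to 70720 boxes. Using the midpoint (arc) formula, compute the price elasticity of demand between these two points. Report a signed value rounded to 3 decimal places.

-2.391

%ΔQ = (70720 − 28120) / [(28120 + 70720)/2] = 42600/49420 = 0.861999…
%ΔP = (65.7 − 94.6) / [(94.6 + 65.7)/2] = -28.9/80.15 = -0.360573…
Arc Ed = %ΔQ / %ΔP = (42600/49420) / (-28.9/80.15) = -2.39063…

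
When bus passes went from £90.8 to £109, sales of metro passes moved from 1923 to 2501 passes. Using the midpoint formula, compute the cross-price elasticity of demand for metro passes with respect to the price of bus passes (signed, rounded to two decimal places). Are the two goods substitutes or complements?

1.43; substitutes

%ΔQ_{metro passes} = (2501 − 1923)/avg = 578/2212 = 0.261301…
%ΔP_{bus passes} = (109 − 90.8)/avg = 18.2/99.9 = 0.182182…
E_cross = (578/2212) / (18.2/99.9) = 1.4342…
E_cross > 0 ⇒ the goods are substitutes.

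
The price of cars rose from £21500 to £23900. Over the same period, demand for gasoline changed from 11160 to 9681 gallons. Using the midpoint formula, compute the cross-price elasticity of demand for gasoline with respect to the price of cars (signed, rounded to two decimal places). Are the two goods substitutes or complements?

-1.34; complements

%ΔQ_{gasoline} = (9681 − 11160)/avg = -1479/10420.5 = -0.141931…
%ΔP_{cars} = (23900 − 21500)/avg = 2400/22700 = 0.105726…
E_cross = (-1479/10420.5) / (2400/22700) = -1.3424…
E_cross < 0 ⇒ the goods are complements.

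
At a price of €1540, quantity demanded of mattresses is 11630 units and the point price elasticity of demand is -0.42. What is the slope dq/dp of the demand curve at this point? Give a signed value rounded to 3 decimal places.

Ed = (dq/dp)·(p/q) ⇒ dq/dp = Ed·q/p = (-0.42)·11630/1540 = -3.17181…

-3.172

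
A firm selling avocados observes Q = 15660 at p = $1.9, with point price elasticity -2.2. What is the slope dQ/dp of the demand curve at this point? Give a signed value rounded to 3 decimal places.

Ed = (dQ/dp)·(p/Q) ⇒ dQ/dp = Ed·Q/p = (-2.2)·15660/1.9 = -18132.63157…

-18132.632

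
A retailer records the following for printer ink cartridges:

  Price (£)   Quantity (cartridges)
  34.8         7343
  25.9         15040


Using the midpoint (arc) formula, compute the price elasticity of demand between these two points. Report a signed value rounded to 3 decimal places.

-2.345

%ΔQ = (15040 − 7343) / [(7343 + 15040)/2] = 7697/11191.5 = 0.687754…
%ΔP = (25.9 − 34.8) / [(34.8 + 25.9)/2] = -8.9/30.35 = -0.293245…
Arc Ed = %ΔQ / %ΔP = (7697/11191.5) / (-8.9/30.35) = -2.34531…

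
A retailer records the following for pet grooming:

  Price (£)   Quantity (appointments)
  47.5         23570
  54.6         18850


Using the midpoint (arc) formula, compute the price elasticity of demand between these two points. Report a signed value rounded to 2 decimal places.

%ΔQ = (18850 − 23570) / [(23570 + 18850)/2] = -4720/21210 = -0.222536…
%ΔP = (54.6 − 47.5) / [(47.5 + 54.6)/2] = 7.1/51.05 = 0.139079…
Arc Ed = %ΔQ / %ΔP = (-4720/21210) / (7.1/51.05) = -1.6000…

-1.60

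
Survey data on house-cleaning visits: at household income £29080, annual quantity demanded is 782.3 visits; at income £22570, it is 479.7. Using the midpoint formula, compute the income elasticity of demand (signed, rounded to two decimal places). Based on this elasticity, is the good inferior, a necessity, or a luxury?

%ΔQ = (479.7 − 782.3)/[( 782.3 + 479.7)/2] = -302.6/631 = -0.479556…
%ΔIncome = (22570 − 29080)/[( 29080 + 22570)/2] = -6510/25825 = -0.252081…
E_income = (-302.6/631) / (-6510/25825) = 1.9023…
E_income > 1 ⇒ normal good, luxury.

1.90; luxury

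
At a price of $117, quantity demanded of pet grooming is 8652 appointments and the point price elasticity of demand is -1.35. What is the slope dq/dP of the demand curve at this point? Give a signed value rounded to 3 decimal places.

-99.831

Ed = (dq/dP)·(P/q) ⇒ dq/dP = Ed·q/P = (-1.35)·8652/117 = -99.83076…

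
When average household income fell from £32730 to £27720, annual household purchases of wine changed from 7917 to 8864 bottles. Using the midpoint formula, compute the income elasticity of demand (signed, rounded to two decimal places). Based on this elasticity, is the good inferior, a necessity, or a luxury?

%ΔQ = (8864 − 7917)/[( 7917 + 8864)/2] = 947/8390.5 = 0.112865…
%ΔIncome = (27720 − 32730)/[( 32730 + 27720)/2] = -5010/30225 = -0.165756…
E_income = (947/8390.5) / (-5010/30225) = -0.6809…
E_income < 0 ⇒ inferior good.

-0.68; inferior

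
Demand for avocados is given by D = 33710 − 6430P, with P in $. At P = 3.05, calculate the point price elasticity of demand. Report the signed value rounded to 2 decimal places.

-1.39

dD/dP = −6430. At P = 3.05, D = 33710 − 6430(3.05) = 14098.5.
Ed = (dD/dP)·(P/D) = −6430 × (3.05/14098.5) = -1.3910…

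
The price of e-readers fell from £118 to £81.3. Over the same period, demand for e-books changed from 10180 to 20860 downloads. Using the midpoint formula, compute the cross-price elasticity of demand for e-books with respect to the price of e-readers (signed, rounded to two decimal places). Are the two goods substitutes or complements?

-1.87; complements

%ΔQ_{e-books} = (20860 − 10180)/avg = 10680/15520 = 0.688144…
%ΔP_{e-readers} = (81.3 − 118)/avg = -36.7/99.65 = -0.368289…
E_cross = (10680/15520) / (-36.7/99.65) = -1.8684…
E_cross < 0 ⇒ the goods are complements.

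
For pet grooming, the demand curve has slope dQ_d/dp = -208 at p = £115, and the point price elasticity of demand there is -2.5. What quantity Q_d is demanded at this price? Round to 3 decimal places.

Ed = (dQ_d/dp)·(p/Q_d) ⇒ Q_d = (dQ_d/dp)·p/Ed = (-208)·115/(-2.5) = 9568

9568.000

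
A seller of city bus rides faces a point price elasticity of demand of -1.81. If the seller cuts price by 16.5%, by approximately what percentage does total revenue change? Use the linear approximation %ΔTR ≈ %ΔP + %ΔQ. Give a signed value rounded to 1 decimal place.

+13.4%

%ΔQ ≈ Ed × %ΔP = (-1.81) × (-16.5%) = +29.8650%
%ΔTR ≈ %ΔP + %ΔQ = (-16.5%) + (+29.8650%) = +13.3650%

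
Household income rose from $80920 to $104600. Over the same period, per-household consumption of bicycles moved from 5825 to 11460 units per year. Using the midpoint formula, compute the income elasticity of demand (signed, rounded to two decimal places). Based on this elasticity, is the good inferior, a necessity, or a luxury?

2.55; luxury

%ΔQ = (11460 − 5825)/[( 5825 + 11460)/2] = 5635/8642.5 = 0.652010…
%ΔIncome = (104600 − 80920)/[( 80920 + 104600)/2] = 23680/92760 = 0.255282…
E_income = (5635/8642.5) / (23680/92760) = 2.5540…
E_income > 1 ⇒ normal good, luxury.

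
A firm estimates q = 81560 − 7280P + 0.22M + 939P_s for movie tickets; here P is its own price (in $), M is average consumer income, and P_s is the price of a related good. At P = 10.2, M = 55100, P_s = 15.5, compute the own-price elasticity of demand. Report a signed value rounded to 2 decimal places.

-2.19

At the given values, q = 81560 − 7280(10.2) + 0.22(55100) + 939(15.5) = 33980.5.
∂q/∂P = −7280.
E = (-7280) × (10.2/33980.5) = -2.1852…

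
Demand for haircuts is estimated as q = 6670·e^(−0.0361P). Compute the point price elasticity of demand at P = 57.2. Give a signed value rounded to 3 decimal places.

-2.065

dq/dP = −0.0361·q = -30.5386. At P = 57.2, q = 845.946.
Ed = (dq/dP)·(P/q) = (-30.5386) × (57.2/845.946) = -2.06492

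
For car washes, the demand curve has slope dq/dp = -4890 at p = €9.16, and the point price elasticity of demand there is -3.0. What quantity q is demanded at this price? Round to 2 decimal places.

14930.80

Ed = (dq/dp)·(p/q) ⇒ q = (dq/dp)·p/Ed = (-4890)·9.16/(-3.0) = 14930.8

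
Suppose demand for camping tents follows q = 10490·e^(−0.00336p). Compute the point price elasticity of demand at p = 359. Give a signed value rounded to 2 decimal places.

-1.21

dq/dp = −0.00336·q = -10.55. At p = 359, q = 3139.87.
Ed = (dq/dp)·(p/q) = (-10.55) × (359/3139.87) = -1.2062…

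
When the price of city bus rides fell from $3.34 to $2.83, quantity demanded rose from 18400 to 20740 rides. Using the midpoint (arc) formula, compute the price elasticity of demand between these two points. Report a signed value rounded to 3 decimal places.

-0.723

%ΔQ = (20740 − 18400) / [(18400 + 20740)/2] = 2340/19570 = 0.119570…
%ΔP = (2.83 − 3.34) / [(3.34 + 2.83)/2] = -0.51/3.085 = -0.165316…
Arc Ed = %ΔQ / %ΔP = (2340/19570) / (-0.51/3.085) = -0.72328…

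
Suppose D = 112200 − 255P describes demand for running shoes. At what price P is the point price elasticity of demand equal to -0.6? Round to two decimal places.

Ed = −255P/(112200 − 255P). Set this equal to -0.6:
255P = 0.6·(112200 − 255P) ⇒ 255P(1 + 0.6) = 0.6·112200
P = 0.6·112200 / (255·1.6) = 165

165.00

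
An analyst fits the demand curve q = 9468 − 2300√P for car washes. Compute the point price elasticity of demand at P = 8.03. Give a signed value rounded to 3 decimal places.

dq/dP = −2300/(2√P) = -405.826. At P = 8.03, q = 2950.43.
Ed = (dq/dP)·(P/q) = (-405.826) × (8.03/2950.43) = -1.10451…

-1.105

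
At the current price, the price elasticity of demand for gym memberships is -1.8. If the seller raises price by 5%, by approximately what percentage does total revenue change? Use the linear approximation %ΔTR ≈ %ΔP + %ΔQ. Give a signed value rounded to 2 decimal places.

%ΔQ ≈ Ed × %ΔP = (-1.8) × (+5%) = -9.0000%
%ΔTR ≈ %ΔP + %ΔQ = (+5%) + (-9.0000%) = -4.0000%

-4.00%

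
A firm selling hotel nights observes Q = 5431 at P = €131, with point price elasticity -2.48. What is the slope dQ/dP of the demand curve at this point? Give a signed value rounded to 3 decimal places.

Ed = (dQ/dP)·(P/Q) ⇒ dQ/dP = Ed·Q/P = (-2.48)·5431/131 = -102.81587…

-102.816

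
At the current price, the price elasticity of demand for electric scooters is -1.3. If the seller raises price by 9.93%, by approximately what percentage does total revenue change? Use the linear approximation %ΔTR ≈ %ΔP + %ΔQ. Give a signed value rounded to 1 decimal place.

%ΔQ ≈ Ed × %ΔP = (-1.3) × (+9.93%) = -12.9090%
%ΔTR ≈ %ΔP + %ΔQ = (+9.93%) + (-12.9090%) = -2.9790%

-3.0%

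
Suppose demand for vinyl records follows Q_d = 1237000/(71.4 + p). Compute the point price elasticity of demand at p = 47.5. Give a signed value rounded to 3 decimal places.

dQ_d/dp = −1237000/(71.4 + p)² = -87.4996. At p = 47.5, Q_d = 10403.7.
Ed = (dQ_d/dp)·(p/Q_d) = (-87.4996) × (47.5/10403.7) = -0.39949…

-0.399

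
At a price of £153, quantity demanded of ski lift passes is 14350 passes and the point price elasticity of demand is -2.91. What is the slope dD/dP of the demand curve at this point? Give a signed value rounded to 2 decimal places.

Ed = (dD/dP)·(P/D) ⇒ dD/dP = Ed·D/P = (-2.91)·14350/153 = -272.9313…

-272.93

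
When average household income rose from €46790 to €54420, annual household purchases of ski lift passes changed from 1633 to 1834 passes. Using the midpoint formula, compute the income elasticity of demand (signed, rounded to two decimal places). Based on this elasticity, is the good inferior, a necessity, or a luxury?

0.77; necessity

%ΔQ = (1834 − 1633)/[( 1633 + 1834)/2] = 201/1733.5 = 0.115950…
%ΔIncome = (54420 − 46790)/[( 46790 + 54420)/2] = 7630/50605 = 0.150775…
E_income = (201/1733.5) / (7630/50605) = 0.7690…
0 < E_income < 1 ⇒ normal good, necessity.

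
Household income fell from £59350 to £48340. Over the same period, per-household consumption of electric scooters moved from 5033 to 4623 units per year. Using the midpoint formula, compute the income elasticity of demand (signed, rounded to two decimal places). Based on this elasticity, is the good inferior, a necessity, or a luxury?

%ΔQ = (4623 − 5033)/[( 5033 + 4623)/2] = -410/4828 = -0.084921…
%ΔIncome = (48340 − 59350)/[( 59350 + 48340)/2] = -11010/53845 = -0.204475…
E_income = (-410/4828) / (-11010/53845) = 0.4153…
0 < E_income < 1 ⇒ normal good, necessity.

0.42; necessity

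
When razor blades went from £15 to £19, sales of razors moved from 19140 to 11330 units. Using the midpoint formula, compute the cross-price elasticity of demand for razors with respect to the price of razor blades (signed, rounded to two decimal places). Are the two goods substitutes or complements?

%ΔQ_{razors} = (11330 − 19140)/avg = -7810/15235 = -0.512635…
%ΔP_{razor blades} = (19 − 15)/avg = 4/17 = 0.235294…
E_cross = (-7810/15235) / (4/17) = -2.1787…
E_cross < 0 ⇒ the goods are complements.

-2.18; complements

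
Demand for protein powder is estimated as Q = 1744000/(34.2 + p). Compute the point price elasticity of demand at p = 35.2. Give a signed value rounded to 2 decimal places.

dQ/dp = −1744000/(34.2 + p)² = -362.099. At p = 35.2, Q = 25129.7.
Ed = (dQ/dp)·(p/Q) = (-362.099) × (35.2/25129.7) = -0.5072…

-0.51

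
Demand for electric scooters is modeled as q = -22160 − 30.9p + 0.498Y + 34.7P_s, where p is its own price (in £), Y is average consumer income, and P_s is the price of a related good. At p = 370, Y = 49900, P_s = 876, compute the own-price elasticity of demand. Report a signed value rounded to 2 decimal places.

-0.53

At the given values, q = -22160 − 30.9(370) + 0.498(49900) + 34.7(876) = 21654.4.
∂q/∂p = −30.9.
E = (-30.9) × (370/21654.4) = -0.5279…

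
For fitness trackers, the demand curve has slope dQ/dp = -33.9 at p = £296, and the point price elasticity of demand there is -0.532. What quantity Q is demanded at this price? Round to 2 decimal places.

18861.65

Ed = (dQ/dp)·(p/Q) ⇒ Q = (dQ/dp)·p/Ed = (-33.9)·296/(-0.532) = 18861.6541…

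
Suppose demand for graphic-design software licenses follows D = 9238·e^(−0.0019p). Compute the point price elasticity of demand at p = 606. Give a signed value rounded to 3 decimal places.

dD/dp = −0.0019·D = -5.5499. At p = 606, D = 2921.
Ed = (dD/dp)·(p/D) = (-5.5499) × (606/2921) = -1.1514

-1.151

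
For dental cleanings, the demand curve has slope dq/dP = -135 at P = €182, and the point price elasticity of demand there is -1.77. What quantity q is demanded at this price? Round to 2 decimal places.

Ed = (dq/dP)·(P/q) ⇒ q = (dq/dP)·P/Ed = (-135)·182/(-1.77) = 13881.3559…

13881.36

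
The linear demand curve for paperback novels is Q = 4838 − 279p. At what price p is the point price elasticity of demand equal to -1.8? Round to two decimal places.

11.15

Ed = −279p/(4838 − 279p). Set this equal to -1.8:
279p = 1.8·(4838 − 279p) ⇒ 279p(1 + 1.8) = 1.8·4838
p = 1.8·4838 / (279·2.8) = 11.1474…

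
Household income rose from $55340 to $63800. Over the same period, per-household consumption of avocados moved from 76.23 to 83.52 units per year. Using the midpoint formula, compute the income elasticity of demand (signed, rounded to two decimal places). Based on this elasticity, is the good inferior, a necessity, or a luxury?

0.64; necessity

%ΔQ = (83.52 − 76.23)/[( 76.23 + 83.52)/2] = 7.29/79.875 = 0.091267…
%ΔIncome = (63800 − 55340)/[( 55340 + 63800)/2] = 8460/59570 = 0.142017…
E_income = (7.29/79.875) / (8460/59570) = 0.6426…
0 < E_income < 1 ⇒ normal good, necessity.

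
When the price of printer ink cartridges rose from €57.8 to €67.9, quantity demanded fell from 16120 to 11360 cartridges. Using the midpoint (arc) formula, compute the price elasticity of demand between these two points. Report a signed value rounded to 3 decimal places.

-2.156

%ΔQ = (11360 − 16120) / [(16120 + 11360)/2] = -4760/13740 = -0.346433…
%ΔP = (67.9 − 57.8) / [(57.8 + 67.9)/2] = 10.1/62.85 = 0.160700…
Arc Ed = %ΔQ / %ΔP = (-4760/13740) / (10.1/62.85) = -2.15577…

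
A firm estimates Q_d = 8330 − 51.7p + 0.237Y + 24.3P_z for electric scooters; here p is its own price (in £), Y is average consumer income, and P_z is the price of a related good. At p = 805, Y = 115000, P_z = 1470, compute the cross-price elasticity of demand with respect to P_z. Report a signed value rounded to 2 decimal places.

1.20

At the given values, Q_d = 8330 − 51.7(805) + 0.237(115000) + 24.3(1470) = 29687.5.
∂Q_d/∂P_z = 24.3.
E = (24.3) × (1470/29687.5) = 1.2032…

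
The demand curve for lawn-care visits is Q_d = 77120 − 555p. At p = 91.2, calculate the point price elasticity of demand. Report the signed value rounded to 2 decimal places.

-1.91

dQ_d/dp = −555. At p = 91.2, Q_d = 77120 − 555(91.2) = 26504.
Ed = (dQ_d/dp)·(p/Q_d) = −555 × (91.2/26504) = -1.9097…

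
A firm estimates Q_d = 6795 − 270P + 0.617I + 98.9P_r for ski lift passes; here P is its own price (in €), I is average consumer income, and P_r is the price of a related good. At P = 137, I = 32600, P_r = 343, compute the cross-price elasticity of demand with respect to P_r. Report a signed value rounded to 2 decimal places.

1.42

At the given values, Q_d = 6795 − 270(137) + 0.617(32600) + 98.9(343) = 23841.9.
∂Q_d/∂P_r = 98.9.
E = (98.9) × (343/23841.9) = 1.4228…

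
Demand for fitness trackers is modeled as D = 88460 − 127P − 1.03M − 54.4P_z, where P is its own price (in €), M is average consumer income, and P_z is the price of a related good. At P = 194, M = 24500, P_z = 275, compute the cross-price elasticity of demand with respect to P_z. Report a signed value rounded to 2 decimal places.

-0.63

At the given values, D = 88460 − 127(194) − 1.03(24500) − 54.4(275) = 23627.
∂D/∂P_z = -54.4.
E = (-54.4) × (275/23627) = -0.6331…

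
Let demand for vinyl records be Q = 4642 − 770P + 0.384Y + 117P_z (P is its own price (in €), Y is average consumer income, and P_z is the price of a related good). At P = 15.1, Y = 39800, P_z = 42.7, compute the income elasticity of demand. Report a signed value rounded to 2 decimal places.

At the given values, Q = 4642 − 770(15.1) + 0.384(39800) + 117(42.7) = 13294.1.
∂Q/∂Y = 0.384.
E = (0.384) × (39800/13294.1) = 1.1496…

1.15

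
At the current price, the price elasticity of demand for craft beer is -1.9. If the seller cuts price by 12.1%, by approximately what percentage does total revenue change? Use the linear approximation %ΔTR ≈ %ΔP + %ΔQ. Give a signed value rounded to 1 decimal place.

%ΔQ ≈ Ed × %ΔP = (-1.9) × (-12.1%) = +22.9900%
%ΔTR ≈ %ΔP + %ΔQ = (-12.1%) + (+22.9900%) = +10.8900%

+10.9%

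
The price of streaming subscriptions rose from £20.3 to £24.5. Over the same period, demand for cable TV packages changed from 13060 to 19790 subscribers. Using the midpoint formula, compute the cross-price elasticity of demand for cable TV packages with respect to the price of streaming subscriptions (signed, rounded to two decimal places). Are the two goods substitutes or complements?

2.19; substitutes

%ΔQ_{cable TV packages} = (19790 − 13060)/avg = 6730/16425 = 0.409741…
%ΔP_{streaming subscriptions} = (24.5 − 20.3)/avg = 4.2/22.4 = 0.1875
E_cross = (6730/16425) / (4.2/22.4) = 2.1852…
E_cross > 0 ⇒ the goods are substitutes.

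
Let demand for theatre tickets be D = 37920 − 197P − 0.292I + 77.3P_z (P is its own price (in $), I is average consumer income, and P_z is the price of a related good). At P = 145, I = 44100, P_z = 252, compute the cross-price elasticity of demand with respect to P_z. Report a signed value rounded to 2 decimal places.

At the given values, D = 37920 − 197(145) − 0.292(44100) + 77.3(252) = 15957.4.
∂D/∂P_z = 77.3.
E = (77.3) × (252/15957.4) = 1.2207…

1.22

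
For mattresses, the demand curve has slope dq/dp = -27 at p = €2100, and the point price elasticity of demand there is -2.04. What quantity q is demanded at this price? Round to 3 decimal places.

27794.118

Ed = (dq/dp)·(p/q) ⇒ q = (dq/dp)·p/Ed = (-27)·2100/(-2.04) = 27794.11764…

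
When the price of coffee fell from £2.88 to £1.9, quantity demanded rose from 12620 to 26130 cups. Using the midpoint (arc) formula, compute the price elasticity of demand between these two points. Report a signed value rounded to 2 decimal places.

-1.70

%ΔQ = (26130 − 12620) / [(12620 + 26130)/2] = 13510/19375 = 0.697290…
%ΔP = (1.9 − 2.88) / [(2.88 + 1.9)/2] = -0.98/2.39 = -0.410041…
Arc Ed = %ΔQ / %ΔP = (13510/19375) / (-0.98/2.39) = -1.7005…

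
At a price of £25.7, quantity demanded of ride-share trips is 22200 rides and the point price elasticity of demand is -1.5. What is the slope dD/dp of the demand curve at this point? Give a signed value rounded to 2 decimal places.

-1295.72

Ed = (dD/dp)·(p/D) ⇒ dD/dp = Ed·D/p = (-1.5)·22200/25.7 = -1295.7198…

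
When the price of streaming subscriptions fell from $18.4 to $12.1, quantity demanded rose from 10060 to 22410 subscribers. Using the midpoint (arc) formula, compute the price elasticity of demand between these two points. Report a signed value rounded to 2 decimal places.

%ΔQ = (22410 − 10060) / [(10060 + 22410)/2] = 12350/16235 = 0.760702…
%ΔP = (12.1 − 18.4) / [(18.4 + 12.1)/2] = -6.3/15.25 = -0.413114…
Arc Ed = %ΔQ / %ΔP = (12350/16235) / (-6.3/15.25) = -1.8413…

-1.84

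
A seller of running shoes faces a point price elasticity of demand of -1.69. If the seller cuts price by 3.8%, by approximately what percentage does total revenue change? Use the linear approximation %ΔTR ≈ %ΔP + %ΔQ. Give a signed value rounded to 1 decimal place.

+2.6%

%ΔQ ≈ Ed × %ΔP = (-1.69) × (-3.8%) = +6.4220%
%ΔTR ≈ %ΔP + %ΔQ = (-3.8%) + (+6.4220%) = +2.6220%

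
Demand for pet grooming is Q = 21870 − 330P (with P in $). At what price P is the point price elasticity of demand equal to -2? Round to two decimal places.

Ed = −330P/(21870 − 330P). Set this equal to -2:
330P = 2·(21870 − 330P) ⇒ 330P(1 + 2) = 2·21870
P = 2·21870 / (330·3) = 44.1818…

44.18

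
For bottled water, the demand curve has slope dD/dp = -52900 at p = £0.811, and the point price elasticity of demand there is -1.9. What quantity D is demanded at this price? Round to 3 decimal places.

Ed = (dD/dp)·(p/D) ⇒ D = (dD/dp)·p/Ed = (-52900)·0.811/(-1.9) = 22579.94736…

22579.947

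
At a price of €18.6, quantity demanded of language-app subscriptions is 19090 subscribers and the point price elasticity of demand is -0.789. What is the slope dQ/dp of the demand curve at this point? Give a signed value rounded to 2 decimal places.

-809.79

Ed = (dQ/dp)·(p/Q) ⇒ dQ/dp = Ed·Q/p = (-0.789)·19090/18.6 = -809.7854…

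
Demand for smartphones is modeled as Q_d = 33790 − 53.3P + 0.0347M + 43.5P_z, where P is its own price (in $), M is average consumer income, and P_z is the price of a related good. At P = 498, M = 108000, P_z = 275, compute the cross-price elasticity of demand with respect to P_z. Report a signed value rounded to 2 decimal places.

0.52

At the given values, Q_d = 33790 − 53.3(498) + 0.0347(108000) + 43.5(275) = 22956.7.
∂Q_d/∂P_z = 43.5.
E = (43.5) × (275/22956.7) = 0.5210…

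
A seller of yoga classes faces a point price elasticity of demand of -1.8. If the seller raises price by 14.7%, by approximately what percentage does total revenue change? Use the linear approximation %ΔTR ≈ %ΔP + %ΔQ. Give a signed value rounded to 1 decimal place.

-11.8%

%ΔQ ≈ Ed × %ΔP = (-1.8) × (+14.7%) = -26.4600%
%ΔTR ≈ %ΔP + %ΔQ = (+14.7%) + (-26.4600%) = -11.7600%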